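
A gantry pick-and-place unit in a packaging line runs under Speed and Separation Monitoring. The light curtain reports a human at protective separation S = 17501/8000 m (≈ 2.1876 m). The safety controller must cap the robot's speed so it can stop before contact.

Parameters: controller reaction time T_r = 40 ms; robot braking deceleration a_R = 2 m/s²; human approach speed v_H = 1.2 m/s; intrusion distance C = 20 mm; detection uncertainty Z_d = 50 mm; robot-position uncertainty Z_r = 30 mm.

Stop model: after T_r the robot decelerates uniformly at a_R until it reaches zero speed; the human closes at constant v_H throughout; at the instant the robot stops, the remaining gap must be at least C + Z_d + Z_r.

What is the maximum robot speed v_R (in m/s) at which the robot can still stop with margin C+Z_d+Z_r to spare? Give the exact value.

v_R_max = 37/20 m/s = 1.8500 m/s

quadratic (1/4)·v² + (16/25)·v + (-16317/8000) = 0
  disc = (16/25)² − 4·(1/4)·(-16317/8000) = 97969/40000 ; √disc = 313/200
  v_R = (−(16/25) + 313/200) / (2·(1/4)) = 37/20 m/s
check:
T_s = v_R/a_R = (37/20)/2 = 0.9250 s
reaction-phase robot travel = 1.8500·0.0400 = 0.0740 m
robot covers 1.8500·0.9250 − ½·2.0000·0.9250² = 0.8556 m while stopping
human closes 1.2000·0.9650 = 1.1580 m
margins: 0.0200+0.0500+0.0300 = 0.1000 m
sum ≈ 0.0740+0.8556+1.1580+0.1000 ≈ 2.1876 m = S ✓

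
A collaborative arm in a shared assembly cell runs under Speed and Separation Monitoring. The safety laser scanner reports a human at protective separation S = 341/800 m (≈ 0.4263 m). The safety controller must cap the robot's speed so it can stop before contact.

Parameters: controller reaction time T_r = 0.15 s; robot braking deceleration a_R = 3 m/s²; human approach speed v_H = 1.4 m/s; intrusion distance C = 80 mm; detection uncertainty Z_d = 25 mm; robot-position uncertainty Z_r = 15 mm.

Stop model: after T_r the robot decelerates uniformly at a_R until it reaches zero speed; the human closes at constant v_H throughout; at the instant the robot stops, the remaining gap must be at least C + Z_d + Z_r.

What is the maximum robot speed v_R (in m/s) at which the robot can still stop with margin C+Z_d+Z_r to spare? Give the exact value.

collect terms ⇒ (1/6)·v_R² + (37/60)·v_R + (-77/800) = 0
  disc = (37/60)² − 4·(1/6)·(-77/800) = 4/9 ; √disc = 2/3
  v_R = (−(37/60) + 2/3) / (2·(1/6)) = 3/20 m/s
check:
T_s = v_R/a_R = (3/20)/3 = 0.0500 s
robot covers v_R·T_r = 0.1500·0.1500 = 0.0225 m before braking
robot covers 0.1500·0.0500 − ½·3.0000·0.0500² = 0.0037 m while stopping
person approaches 1.4000·(0.1500+0.0500) = 0.2800 m
margins: 0.0800+0.0250+0.0150 = 0.1200 m
sum ≈ 0.0225+0.0037+0.2800+0.1200 ≈ 0.4263 m = S ✓

v_R_max = 3/20 m/s = 0.1500 m/s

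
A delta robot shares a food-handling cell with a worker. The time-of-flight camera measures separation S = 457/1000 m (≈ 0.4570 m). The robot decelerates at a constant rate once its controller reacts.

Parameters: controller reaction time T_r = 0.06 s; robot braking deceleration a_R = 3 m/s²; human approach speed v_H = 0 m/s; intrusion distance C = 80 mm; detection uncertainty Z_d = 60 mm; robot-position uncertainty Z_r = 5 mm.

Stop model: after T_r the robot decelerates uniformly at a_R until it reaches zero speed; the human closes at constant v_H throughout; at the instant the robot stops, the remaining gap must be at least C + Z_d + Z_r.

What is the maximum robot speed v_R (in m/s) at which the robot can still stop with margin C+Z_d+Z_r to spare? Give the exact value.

at the boundary: (1/6)·v² + (3/50)·v + (-39/125) = 0
  disc = (3/50)² − 4·(1/6)·(-39/125) = 529/2500 ; √disc = 23/50
  v_R = (−(3/50) + 23/50) / (2·(1/6)) = 6/5 m/s
check:
T_s = v_R/a_R = (6/5)/3 = 0.4000 s
robot covers v_R·T_r = 1.2000·0.0600 = 0.0720 m before braking
robot under decel: 1.2000²/(2·3.0000) = 0.2400 m
person approaches 0.0000·(0.0600+0.4000) = 0.0000 m
C+Z_d+Z_r = 0.0800+0.0600+0.0050 = 0.1450 m
sum ≈ 0.0720+0.2400+0.0000+0.1450 ≈ 0.4570 m = S ✓

v_R_max = 6/5 m/s = 1.2000 m/s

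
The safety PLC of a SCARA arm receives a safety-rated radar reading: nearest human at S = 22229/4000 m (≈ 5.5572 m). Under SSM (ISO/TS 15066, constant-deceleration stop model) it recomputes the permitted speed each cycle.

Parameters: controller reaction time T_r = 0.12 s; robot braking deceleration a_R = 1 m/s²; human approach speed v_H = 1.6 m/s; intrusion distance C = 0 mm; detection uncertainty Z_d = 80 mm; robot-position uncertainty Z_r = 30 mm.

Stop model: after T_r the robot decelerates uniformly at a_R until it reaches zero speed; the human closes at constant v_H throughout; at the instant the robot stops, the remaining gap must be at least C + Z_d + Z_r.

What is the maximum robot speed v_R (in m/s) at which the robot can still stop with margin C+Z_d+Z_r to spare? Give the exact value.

collect terms ⇒ (1/2)·v_R² + (43/25)·v_R + (-21021/4000) = 0
  disc = (43/25)² − 4·(1/2)·(-21021/4000) = 134689/10000 ; √disc = 367/100
  v_R = (−(43/25) + 367/100) / (2·(1/2)) = 39/20 m/s
check:
T_s = v_R/a_R = (39/20)/1 = 1.9500 s
reaction-phase robot travel = 1.9500·0.1200 = 0.2340 m
robot covers 1.9500·1.9500 − ½·1.0000·1.9500² = 1.9013 m while stopping
person approaches 1.6000·(0.1200+1.9500) = 3.3120 m
margins: 0.0000+0.0800+0.0300 = 0.1100 m
sum ≈ 0.2340+1.9013+3.3120+0.1100 ≈ 5.5572 m = S ✓

v_R_max = 39/20 m/s = 1.9500 m/s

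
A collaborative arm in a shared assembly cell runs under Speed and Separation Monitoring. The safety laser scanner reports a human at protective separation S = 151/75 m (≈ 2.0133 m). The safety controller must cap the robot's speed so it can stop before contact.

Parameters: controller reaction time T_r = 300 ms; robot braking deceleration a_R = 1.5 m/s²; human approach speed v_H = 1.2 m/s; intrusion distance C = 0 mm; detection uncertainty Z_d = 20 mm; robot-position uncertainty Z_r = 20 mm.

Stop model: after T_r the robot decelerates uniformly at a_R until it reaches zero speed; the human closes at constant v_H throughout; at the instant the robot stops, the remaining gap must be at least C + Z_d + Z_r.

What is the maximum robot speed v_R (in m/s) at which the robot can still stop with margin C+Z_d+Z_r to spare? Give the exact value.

quadratic (1/3)·v² + (11/10)·v + (-121/75) = 0
  disc = (11/10)² − 4·(1/3)·(-121/75) = 121/36 ; √disc = 11/6
  v_R = (−(11/10) + 11/6) / (2·(1/3)) = 11/10 m/s
check:
T_s = v_R/a_R = (11/10)/(3/2) = 0.7333 s
reaction-phase robot travel = 1.1000·0.3000 = 0.3300 m
robot under decel: 1.1000²/(2·1.5000) = 0.4033 m
human closes 1.2000·1.0333 = 1.2400 m
residual clearance needed = 0.0000+0.0200+0.0200 = 0.0400 m
sum ≈ 0.3300+0.4033+1.2400+0.0400 ≈ 2.0133 m = S ✓

v_R_max = 11/10 m/s = 1.1000 m/s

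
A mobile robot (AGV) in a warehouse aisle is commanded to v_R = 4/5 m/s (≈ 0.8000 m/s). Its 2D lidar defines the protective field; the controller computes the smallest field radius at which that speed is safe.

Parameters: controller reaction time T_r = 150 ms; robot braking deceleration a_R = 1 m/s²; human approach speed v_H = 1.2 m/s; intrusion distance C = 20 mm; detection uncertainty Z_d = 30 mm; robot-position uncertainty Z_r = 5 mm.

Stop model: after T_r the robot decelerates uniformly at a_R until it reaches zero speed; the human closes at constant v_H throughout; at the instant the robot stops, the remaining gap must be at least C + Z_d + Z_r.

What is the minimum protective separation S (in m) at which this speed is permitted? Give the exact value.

S_min = 327/200 m = 1.6350 m

braking lasts T_s = (4/5)/1 = 0.8000 s
robot in T_r: 0.8000·0.1500 = 0.1200 m
robot under decel: 0.8000²/(2·1.0000) = 0.3200 m
person approaches 1.2000·(0.1500+0.8000) = 1.1400 m
C+Z_d+Z_r = 0.0200+0.0300+0.0050 = 0.0550 m
S_min ≈ 0.1200+0.3200+1.1400+0.0550  ⇒  S_min = 327/200 m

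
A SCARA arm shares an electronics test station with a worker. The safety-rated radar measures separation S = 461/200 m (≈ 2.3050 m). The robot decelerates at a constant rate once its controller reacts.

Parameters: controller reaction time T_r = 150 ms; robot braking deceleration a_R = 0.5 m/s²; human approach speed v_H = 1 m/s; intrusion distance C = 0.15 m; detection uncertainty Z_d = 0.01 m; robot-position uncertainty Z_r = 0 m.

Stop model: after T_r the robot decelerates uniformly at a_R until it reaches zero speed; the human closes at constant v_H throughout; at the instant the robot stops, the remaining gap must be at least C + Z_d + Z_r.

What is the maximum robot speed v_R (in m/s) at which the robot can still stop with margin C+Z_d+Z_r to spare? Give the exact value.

quadratic (1)·v² + (43/20)·v + (-399/200) = 0
  disc = (43/20)² − 4·(1)·(-399/200) = 5041/400 ; √disc = 71/20
  v_R = (−(43/20) + 71/20) / (2·(1)) = 7/10 m/s
check:
stop time T_s = (7/10)/(1/2) = 1.4000 s
robot covers v_R·T_r = 0.7000·0.1500 = 0.1050 m before braking
braking distance = 0.7000²/(2·0.5000) = 0.4900 m
person approaches 1.0000·(0.1500+1.4000) = 1.5500 m
residual clearance needed = 0.1500+0.0100+0.0000 = 0.1600 m
sum ≈ 0.1050+0.4900+1.5500+0.1600 ≈ 2.3050 m = S ✓

v_R_max = 7/10 m/s = 0.7000 m/s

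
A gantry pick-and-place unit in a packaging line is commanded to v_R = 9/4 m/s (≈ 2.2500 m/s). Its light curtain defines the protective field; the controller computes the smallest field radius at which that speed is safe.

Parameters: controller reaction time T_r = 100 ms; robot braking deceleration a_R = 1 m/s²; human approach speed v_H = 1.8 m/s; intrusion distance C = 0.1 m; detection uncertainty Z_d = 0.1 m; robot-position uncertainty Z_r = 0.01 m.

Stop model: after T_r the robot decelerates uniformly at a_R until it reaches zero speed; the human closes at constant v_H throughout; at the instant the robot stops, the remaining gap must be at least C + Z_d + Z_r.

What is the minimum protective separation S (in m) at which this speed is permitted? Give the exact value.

S_min = 5757/800 m = 7.1963 m

stop time T_s = (9/4)/1 = 2.2500 s
robot in T_r: 2.2500·0.1000 = 0.2250 m
robot covers 2.2500·2.2500 − ½·1.0000·2.2500² = 2.5312 m while stopping
human closes 1.8000·2.3500 = 4.2300 m
residual clearance needed = 0.1000+0.1000+0.0100 = 0.2100 m
S_min ≈ 0.2250+2.5312+4.2300+0.2100  ⇒  S_min = 5757/800 m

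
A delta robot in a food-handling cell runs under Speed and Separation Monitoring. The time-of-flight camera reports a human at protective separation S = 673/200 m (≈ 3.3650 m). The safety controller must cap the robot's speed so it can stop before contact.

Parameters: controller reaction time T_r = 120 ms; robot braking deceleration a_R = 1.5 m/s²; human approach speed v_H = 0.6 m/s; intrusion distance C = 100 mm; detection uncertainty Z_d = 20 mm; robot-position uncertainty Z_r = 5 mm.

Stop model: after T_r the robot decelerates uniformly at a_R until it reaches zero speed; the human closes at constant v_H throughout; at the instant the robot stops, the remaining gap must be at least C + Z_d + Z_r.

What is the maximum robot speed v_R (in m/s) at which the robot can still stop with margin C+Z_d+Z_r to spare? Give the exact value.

v_R_max = 12/5 m/s = 2.4000 m/s

quadratic (1/3)·v² + (13/25)·v + (-396/125) = 0
  disc = (13/25)² − 4·(1/3)·(-396/125) = 2809/625 ; √disc = 53/25
  v_R = (−(13/25) + 53/25) / (2·(1/3)) = 12/5 m/s
check:
T_s = v_R/a_R = (12/5)/(3/2) = 1.6000 s
robot in T_r: 2.4000·0.1200 = 0.2880 m
robot under decel: 2.4000²/(2·1.5000) = 1.9200 m
human closes 0.6000·1.7200 = 1.0320 m
residual clearance needed = 0.1000+0.0200+0.0050 = 0.1250 m
sum ≈ 0.2880+1.9200+1.0320+0.1250 ≈ 3.3650 m = S ✓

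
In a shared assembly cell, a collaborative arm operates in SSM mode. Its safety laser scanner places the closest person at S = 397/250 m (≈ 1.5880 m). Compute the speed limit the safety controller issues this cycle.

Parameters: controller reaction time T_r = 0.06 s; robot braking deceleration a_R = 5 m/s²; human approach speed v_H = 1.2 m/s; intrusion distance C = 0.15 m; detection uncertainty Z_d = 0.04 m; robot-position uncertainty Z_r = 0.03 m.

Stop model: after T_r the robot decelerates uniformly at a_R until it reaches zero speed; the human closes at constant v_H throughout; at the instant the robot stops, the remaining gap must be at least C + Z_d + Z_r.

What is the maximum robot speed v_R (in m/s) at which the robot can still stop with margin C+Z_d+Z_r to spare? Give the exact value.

quadratic (1/10)·v² + (3/10)·v + (-162/125) = 0
  disc = (3/10)² − 4·(1/10)·(-162/125) = 1521/2500 ; √disc = 39/50
  v_R = (−(3/10) + 39/50) / (2·(1/10)) = 12/5 m/s
check:
stop time T_s = (12/5)/5 = 0.4800 s
reaction-phase robot travel = 2.4000·0.0600 = 0.1440 m
robot under decel: 2.4000²/(2·5.0000) = 0.5760 m
person approaches 1.2000·(0.0600+0.4800) = 0.6480 m
margins: 0.1500+0.0400+0.0300 = 0.2200 m
sum ≈ 0.1440+0.5760+0.6480+0.2200 ≈ 1.5880 m = S ✓

v_R_max = 12/5 m/s = 2.4000 m/s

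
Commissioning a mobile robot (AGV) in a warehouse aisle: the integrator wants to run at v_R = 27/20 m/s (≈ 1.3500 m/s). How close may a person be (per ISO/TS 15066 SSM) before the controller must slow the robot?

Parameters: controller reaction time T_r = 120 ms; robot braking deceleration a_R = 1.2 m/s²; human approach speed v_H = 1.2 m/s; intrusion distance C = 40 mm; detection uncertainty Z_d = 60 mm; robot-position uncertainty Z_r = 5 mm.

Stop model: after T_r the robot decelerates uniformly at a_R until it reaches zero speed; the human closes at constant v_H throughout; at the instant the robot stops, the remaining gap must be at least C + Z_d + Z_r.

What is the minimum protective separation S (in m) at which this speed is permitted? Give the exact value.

braking lasts T_s = (27/20)/(6/5) = 1.1250 s
robot in T_r: 1.3500·0.1200 = 0.1620 m
robot under decel: 1.3500²/(2·1.2000) = 0.7594 m
human over T_r+T_s: 1.2000·(0.1200+1.1250) = 1.4940 m
residual clearance needed = 0.0400+0.0600+0.0050 = 0.1050 m
S_min ≈ 0.1620+0.7594+1.4940+0.1050  ⇒  S_min = 20163/8000 m

S_min = 20163/8000 m = 2.5204 m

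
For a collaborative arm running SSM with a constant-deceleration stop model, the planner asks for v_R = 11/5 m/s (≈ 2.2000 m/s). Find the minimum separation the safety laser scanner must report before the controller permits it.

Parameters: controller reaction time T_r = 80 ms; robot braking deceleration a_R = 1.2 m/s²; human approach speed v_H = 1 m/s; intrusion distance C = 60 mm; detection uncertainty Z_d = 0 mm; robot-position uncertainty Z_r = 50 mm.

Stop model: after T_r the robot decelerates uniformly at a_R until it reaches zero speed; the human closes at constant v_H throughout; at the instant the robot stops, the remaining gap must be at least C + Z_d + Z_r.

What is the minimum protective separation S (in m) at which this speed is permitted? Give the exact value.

S_min = 527/125 m = 4.2160 m

T_s = v_R/a_R = (11/5)/(6/5) = 1.8333 s
robot covers v_R·T_r = 2.2000·0.0800 = 0.1760 m before braking
braking distance = 2.2000²/(2·1.2000) = 2.0167 m
person approaches 1.0000·(0.0800+1.8333) = 1.9133 m
C+Z_d+Z_r = 0.0600+0.0000+0.0500 = 0.1100 m
S_min ≈ 0.1760+2.0167+1.9133+0.1100  ⇒  S_min = 527/125 m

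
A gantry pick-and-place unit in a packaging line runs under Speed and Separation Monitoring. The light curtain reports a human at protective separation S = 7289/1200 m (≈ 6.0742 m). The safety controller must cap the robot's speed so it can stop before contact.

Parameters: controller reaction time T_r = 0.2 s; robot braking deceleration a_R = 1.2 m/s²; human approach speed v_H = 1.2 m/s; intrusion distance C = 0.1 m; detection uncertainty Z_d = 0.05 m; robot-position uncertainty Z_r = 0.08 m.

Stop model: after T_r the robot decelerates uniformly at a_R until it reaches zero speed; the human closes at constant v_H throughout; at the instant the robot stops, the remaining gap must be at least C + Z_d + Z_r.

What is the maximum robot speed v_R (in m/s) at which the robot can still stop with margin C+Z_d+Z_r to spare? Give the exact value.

v_R_max = 5/2 m/s = 2.5000 m/s

quadratic (5/12)·v² + (6/5)·v + (-269/48) = 0
  disc = (6/5)² − 4·(5/12)·(-269/48) = 38809/3600 ; √disc = 197/60
  v_R = (−(6/5) + 197/60) / (2·(5/12)) = 5/2 m/s
check:
stop time T_s = (5/2)/(6/5) = 2.0833 s
robot covers v_R·T_r = 2.5000·0.2000 = 0.5000 m before braking
robot covers 2.5000·2.0833 − ½·1.2000·2.0833² = 2.6042 m while stopping
person approaches 1.2000·(0.2000+2.0833) = 2.7400 m
C+Z_d+Z_r = 0.1000+0.0500+0.0800 = 0.2300 m
sum ≈ 0.5000+2.6042+2.7400+0.2300 ≈ 6.0742 m = S ✓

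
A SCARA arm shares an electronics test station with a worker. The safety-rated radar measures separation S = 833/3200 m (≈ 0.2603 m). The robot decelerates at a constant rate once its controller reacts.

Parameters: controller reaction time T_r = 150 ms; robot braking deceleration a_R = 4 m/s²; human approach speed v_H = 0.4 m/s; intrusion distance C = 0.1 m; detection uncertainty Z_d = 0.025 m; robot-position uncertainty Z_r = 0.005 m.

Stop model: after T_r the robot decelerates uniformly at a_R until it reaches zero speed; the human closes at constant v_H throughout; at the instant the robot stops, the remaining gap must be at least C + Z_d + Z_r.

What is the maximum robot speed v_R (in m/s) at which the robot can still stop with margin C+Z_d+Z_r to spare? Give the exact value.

v_R_max = 1/4 m/s = 0.2500 m/s

at the boundary: (1/8)·v² + (1/4)·v + (-9/128) = 0
  disc = (1/4)² − 4·(1/8)·(-9/128) = 25/256 ; √disc = 5/16
  v_R = (−(1/4) + 5/16) / (2·(1/8)) = 1/4 m/s
check:
stop time T_s = (1/4)/4 = 0.0625 s
robot covers v_R·T_r = 0.2500·0.1500 = 0.0375 m before braking
robot covers 0.2500·0.0625 − ½·4.0000·0.0625² = 0.0078 m while stopping
human over T_r+T_s: 0.4000·(0.1500+0.0625) = 0.0850 m
margins: 0.1000+0.0250+0.0050 = 0.1300 m
sum ≈ 0.0375+0.0078+0.0850+0.1300 ≈ 0.2603 m = S ✓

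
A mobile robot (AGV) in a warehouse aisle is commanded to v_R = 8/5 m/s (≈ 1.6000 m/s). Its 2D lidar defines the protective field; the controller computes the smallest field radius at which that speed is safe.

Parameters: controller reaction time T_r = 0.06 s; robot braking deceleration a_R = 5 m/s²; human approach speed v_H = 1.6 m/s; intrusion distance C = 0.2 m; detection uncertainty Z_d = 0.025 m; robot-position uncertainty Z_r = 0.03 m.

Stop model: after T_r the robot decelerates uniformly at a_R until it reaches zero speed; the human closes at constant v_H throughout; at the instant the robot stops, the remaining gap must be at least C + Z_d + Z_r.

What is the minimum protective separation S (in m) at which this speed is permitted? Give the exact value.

S_min = 243/200 m = 1.2150 m

T_s = v_R/a_R = (8/5)/5 = 0.3200 s
reaction-phase robot travel = 1.6000·0.0600 = 0.0960 m
robot covers 1.6000·0.3200 − ½·5.0000·0.3200² = 0.2560 m while stopping
person approaches 1.6000·(0.0600+0.3200) = 0.6080 m
margins: 0.2000+0.0250+0.0300 = 0.2550 m
S_min ≈ 0.0960+0.2560+0.6080+0.2550  ⇒  S_min = 243/200 m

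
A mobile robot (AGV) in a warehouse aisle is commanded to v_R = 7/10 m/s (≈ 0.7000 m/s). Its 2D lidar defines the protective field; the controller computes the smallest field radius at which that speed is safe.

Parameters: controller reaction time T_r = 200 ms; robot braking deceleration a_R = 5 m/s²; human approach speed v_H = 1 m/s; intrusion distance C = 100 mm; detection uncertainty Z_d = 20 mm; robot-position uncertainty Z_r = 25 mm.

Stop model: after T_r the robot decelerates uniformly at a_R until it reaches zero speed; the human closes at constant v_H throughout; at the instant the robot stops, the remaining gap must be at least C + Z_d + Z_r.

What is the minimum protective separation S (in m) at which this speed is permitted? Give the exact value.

T_s = v_R/a_R = (7/10)/5 = 0.1400 s
reaction-phase robot travel = 0.7000·0.2000 = 0.1400 m
braking distance = 0.7000²/(2·5.0000) = 0.0490 m
human closes 1.0000·0.3400 = 0.3400 m
C+Z_d+Z_r = 0.1000+0.0200+0.0250 = 0.1450 m
S_min ≈ 0.1400+0.0490+0.3400+0.1450  ⇒  S_min = 337/500 m

S_min = 337/500 m = 0.6740 m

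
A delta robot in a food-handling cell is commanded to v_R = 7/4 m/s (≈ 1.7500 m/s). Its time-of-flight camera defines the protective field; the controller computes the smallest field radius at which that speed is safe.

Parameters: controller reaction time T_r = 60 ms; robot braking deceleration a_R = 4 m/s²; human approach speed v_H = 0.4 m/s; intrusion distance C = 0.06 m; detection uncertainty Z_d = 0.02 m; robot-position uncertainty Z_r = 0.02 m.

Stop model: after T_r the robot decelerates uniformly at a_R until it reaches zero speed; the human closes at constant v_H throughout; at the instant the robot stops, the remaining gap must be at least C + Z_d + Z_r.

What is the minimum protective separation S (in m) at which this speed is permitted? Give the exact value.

S_min = 12589/16000 m = 0.7868 m

T_s = v_R/a_R = (7/4)/4 = 0.4375 s
robot covers v_R·T_r = 1.7500·0.0600 = 0.1050 m before braking
robot covers 1.7500·0.4375 − ½·4.0000·0.4375² = 0.3828 m while stopping
human over T_r+T_s: 0.4000·(0.0600+0.4375) = 0.1990 m
residual clearance needed = 0.0600+0.0200+0.0200 = 0.1000 m
S_min ≈ 0.1050+0.3828+0.1990+0.1000  ⇒  S_min = 12589/16000 m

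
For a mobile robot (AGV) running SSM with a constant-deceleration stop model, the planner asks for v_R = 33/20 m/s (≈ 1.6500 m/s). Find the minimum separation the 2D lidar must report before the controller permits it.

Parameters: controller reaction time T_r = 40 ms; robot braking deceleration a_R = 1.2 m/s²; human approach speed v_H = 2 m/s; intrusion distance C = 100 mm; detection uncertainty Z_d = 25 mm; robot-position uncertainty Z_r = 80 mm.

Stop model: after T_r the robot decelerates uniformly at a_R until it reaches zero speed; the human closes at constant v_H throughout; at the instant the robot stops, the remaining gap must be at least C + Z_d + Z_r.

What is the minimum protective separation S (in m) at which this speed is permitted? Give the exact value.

S_min = 33883/8000 m = 4.2354 m

T_s = v_R/a_R = (33/20)/(6/5) = 1.3750 s
robot in T_r: 1.6500·0.0400 = 0.0660 m
robot under decel: 1.6500²/(2·1.2000) = 1.1344 m
human over T_r+T_s: 2.0000·(0.0400+1.3750) = 2.8300 m
residual clearance needed = 0.1000+0.0250+0.0800 = 0.2050 m
S_min ≈ 0.0660+1.1344+2.8300+0.2050  ⇒  S_min = 33883/8000 m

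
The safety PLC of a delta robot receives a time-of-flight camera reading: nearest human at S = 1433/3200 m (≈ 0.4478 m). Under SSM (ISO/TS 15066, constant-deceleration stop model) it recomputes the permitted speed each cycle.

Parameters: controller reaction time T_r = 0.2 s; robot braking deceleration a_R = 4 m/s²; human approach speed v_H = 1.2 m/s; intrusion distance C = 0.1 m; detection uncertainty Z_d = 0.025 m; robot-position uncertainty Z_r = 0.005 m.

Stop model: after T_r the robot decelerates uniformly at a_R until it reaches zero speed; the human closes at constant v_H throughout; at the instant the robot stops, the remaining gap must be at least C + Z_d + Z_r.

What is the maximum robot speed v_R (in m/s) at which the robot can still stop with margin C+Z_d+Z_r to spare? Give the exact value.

quadratic (1/8)·v² + (1/2)·v + (-249/3200) = 0
  disc = (1/2)² − 4·(1/8)·(-249/3200) = 1849/6400 ; √disc = 43/80
  v_R = (−(1/2) + 43/80) / (2·(1/8)) = 3/20 m/s
check:
braking lasts T_s = (3/20)/4 = 0.0375 s
reaction-phase robot travel = 0.1500·0.2000 = 0.0300 m
braking distance = 0.1500²/(2·4.0000) = 0.0028 m
human closes 1.2000·0.2375 = 0.2850 m
C+Z_d+Z_r = 0.1000+0.0250+0.0050 = 0.1300 m
sum ≈ 0.0300+0.0028+0.2850+0.1300 ≈ 0.4478 m = S ✓

v_R_max = 3/20 m/s = 0.1500 m/s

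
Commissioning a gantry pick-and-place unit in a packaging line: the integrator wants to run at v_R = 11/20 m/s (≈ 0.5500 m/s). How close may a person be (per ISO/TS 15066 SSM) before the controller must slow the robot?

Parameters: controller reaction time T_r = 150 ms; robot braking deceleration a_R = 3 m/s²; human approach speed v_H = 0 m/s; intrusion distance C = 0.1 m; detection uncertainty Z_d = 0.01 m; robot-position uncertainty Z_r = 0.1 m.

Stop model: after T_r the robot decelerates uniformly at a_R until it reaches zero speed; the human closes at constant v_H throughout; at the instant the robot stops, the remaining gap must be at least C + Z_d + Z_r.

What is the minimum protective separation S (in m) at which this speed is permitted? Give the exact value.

S_min = 823/2400 m = 0.3429 m

stop time T_s = (11/20)/3 = 0.1833 s
reaction-phase robot travel = 0.5500·0.1500 = 0.0825 m
braking distance = 0.5500²/(2·3.0000) = 0.0504 m
human over T_r+T_s: 0.0000·(0.1500+0.1833) = 0.0000 m
residual clearance needed = 0.1000+0.0100+0.1000 = 0.2100 m
S_min ≈ 0.0825+0.0504+0.0000+0.2100  ⇒  S_min = 823/2400 m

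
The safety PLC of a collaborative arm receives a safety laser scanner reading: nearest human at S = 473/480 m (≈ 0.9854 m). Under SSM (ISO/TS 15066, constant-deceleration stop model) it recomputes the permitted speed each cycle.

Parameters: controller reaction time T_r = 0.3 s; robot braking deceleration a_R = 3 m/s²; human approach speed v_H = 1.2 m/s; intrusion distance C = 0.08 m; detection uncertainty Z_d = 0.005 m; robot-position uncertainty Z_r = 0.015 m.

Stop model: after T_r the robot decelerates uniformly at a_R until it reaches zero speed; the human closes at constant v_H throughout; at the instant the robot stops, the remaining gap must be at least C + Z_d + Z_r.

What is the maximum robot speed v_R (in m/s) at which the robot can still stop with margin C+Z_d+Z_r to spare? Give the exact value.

v_R_max = 13/20 m/s = 0.6500 m/s

at the boundary: (1/6)·v² + (7/10)·v + (-1261/2400) = 0
  disc = (7/10)² − 4·(1/6)·(-1261/2400) = 121/144 ; √disc = 11/12
  v_R = (−(7/10) + 11/12) / (2·(1/6)) = 13/20 m/s
check:
stop time T_s = (13/20)/3 = 0.2167 s
robot in T_r: 0.6500·0.3000 = 0.1950 m
braking distance = 0.6500²/(2·3.0000) = 0.0704 m
person approaches 1.2000·(0.3000+0.2167) = 0.6200 m
residual clearance needed = 0.0800+0.0050+0.0150 = 0.1000 m
sum ≈ 0.1950+0.0704+0.6200+0.1000 ≈ 0.9854 m = S ✓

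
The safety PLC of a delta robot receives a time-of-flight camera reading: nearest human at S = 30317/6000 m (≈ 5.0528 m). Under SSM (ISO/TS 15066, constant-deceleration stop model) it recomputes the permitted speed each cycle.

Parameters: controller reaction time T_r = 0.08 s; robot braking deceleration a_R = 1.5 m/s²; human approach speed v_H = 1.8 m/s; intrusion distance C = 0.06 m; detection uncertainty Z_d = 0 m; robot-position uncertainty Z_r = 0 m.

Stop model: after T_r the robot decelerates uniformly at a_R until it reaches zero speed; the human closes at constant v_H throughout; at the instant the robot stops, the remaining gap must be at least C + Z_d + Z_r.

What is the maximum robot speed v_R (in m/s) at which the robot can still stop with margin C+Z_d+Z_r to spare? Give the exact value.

v_R_max = 47/20 m/s = 2.3500 m/s

quadratic (1/3)·v² + (32/25)·v + (-29093/6000) = 0
  disc = (32/25)² − 4·(1/3)·(-29093/6000) = 182329/22500 ; √disc = 427/150
  v_R = (−(32/25) + 427/150) / (2·(1/3)) = 47/20 m/s
check:
T_s = v_R/a_R = (47/20)/(3/2) = 1.5667 s
robot covers v_R·T_r = 2.3500·0.0800 = 0.1880 m before braking
braking distance = 2.3500²/(2·1.5000) = 1.8408 m
person approaches 1.8000·(0.0800+1.5667) = 2.9640 m
margins: 0.0600+0.0000+0.0000 = 0.0600 m
sum ≈ 0.1880+1.8408+2.9640+0.0600 ≈ 5.0528 m = S ✓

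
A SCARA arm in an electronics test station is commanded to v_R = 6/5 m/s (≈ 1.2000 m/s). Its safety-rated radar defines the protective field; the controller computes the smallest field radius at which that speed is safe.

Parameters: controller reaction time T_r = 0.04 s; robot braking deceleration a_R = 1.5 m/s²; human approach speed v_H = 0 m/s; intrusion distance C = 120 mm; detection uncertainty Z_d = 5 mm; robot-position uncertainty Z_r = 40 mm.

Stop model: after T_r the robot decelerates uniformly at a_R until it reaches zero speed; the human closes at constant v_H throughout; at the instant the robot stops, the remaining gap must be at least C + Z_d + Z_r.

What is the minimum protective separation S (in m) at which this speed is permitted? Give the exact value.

S_min = 693/1000 m = 0.6930 m

braking lasts T_s = (6/5)/(3/2) = 0.8000 s
robot covers v_R·T_r = 1.2000·0.0400 = 0.0480 m before braking
braking distance = 1.2000²/(2·1.5000) = 0.4800 m
person approaches 0.0000·(0.0400+0.8000) = 0.0000 m
margins: 0.1200+0.0050+0.0400 = 0.1650 m
S_min ≈ 0.0480+0.4800+0.0000+0.1650  ⇒  S_min = 693/1000 m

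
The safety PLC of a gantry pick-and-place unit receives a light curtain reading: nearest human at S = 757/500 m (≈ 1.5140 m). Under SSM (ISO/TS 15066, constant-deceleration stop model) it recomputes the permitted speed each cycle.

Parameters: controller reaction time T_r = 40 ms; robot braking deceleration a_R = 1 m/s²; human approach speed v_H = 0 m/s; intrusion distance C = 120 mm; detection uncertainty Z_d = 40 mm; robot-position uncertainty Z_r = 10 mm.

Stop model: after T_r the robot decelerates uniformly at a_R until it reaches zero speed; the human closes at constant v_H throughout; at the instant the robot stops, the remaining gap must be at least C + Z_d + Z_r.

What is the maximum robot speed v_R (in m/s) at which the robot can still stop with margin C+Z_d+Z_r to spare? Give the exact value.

v_R_max = 8/5 m/s = 1.6000 m/s

at the boundary: (1/2)·v² + (1/25)·v + (-168/125) = 0
  disc = (1/25)² − 4·(1/2)·(-168/125) = 1681/625 ; √disc = 41/25
  v_R = (−(1/25) + 41/25) / (2·(1/2)) = 8/5 m/s
check:
stop time T_s = (8/5)/1 = 1.6000 s
reaction-phase robot travel = 1.6000·0.0400 = 0.0640 m
robot under decel: 1.6000²/(2·1.0000) = 1.2800 m
person approaches 0.0000·(0.0400+1.6000) = 0.0000 m
C+Z_d+Z_r = 0.1200+0.0400+0.0100 = 0.1700 m
sum ≈ 0.0640+1.2800+0.0000+0.1700 ≈ 1.5140 m = S ✓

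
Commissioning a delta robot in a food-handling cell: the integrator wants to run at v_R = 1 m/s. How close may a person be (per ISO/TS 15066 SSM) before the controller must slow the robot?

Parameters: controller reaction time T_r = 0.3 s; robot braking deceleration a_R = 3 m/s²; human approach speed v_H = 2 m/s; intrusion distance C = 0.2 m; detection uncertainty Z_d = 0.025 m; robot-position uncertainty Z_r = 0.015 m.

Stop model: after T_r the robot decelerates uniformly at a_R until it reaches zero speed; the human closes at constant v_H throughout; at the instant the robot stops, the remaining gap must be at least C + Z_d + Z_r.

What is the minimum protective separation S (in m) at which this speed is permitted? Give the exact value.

braking lasts T_s = 1/3 = 0.3333 s
reaction-phase robot travel = 1.0000·0.3000 = 0.3000 m
robot under decel: 1.0000²/(2·3.0000) = 0.1667 m
human over T_r+T_s: 2.0000·(0.3000+0.3333) = 1.2667 m
residual clearance needed = 0.2000+0.0250+0.0150 = 0.2400 m
S_min ≈ 0.3000+0.1667+1.2667+0.2400  ⇒  S_min = 148/75 m

S_min = 148/75 m = 1.9733 m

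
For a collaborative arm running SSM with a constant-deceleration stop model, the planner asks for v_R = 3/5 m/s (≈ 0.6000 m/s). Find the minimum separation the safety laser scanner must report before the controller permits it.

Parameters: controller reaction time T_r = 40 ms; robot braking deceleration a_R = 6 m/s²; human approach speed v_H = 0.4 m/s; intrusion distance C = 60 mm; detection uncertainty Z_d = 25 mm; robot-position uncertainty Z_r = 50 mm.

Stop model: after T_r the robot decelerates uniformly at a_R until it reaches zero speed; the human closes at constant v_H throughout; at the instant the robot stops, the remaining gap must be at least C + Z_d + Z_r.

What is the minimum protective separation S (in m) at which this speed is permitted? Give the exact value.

braking lasts T_s = (3/5)/6 = 0.1000 s
robot in T_r: 0.6000·0.0400 = 0.0240 m
robot under decel: 0.6000²/(2·6.0000) = 0.0300 m
human over T_r+T_s: 0.4000·(0.0400+0.1000) = 0.0560 m
margins: 0.0600+0.0250+0.0500 = 0.1350 m
S_min ≈ 0.0240+0.0300+0.0560+0.1350  ⇒  S_min = 49/200 m

S_min = 49/200 m = 0.2450 m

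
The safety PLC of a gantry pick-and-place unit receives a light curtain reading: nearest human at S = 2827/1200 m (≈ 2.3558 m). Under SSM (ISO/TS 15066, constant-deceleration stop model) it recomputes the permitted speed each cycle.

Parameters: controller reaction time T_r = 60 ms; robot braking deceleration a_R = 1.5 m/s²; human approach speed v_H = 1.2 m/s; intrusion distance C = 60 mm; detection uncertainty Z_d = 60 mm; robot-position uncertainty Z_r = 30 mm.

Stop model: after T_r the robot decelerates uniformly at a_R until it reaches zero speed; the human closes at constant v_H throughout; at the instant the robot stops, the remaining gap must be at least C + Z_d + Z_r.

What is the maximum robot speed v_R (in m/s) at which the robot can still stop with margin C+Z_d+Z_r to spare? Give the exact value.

v_R_max = 31/20 m/s = 1.5500 m/s

quadratic (1/3)·v² + (43/50)·v + (-12803/6000) = 0
  disc = (43/50)² − 4·(1/3)·(-12803/6000) = 20164/5625 ; √disc = 142/75
  v_R = (−(43/50) + 142/75) / (2·(1/3)) = 31/20 m/s
check:
T_s = v_R/a_R = (31/20)/(3/2) = 1.0333 s
reaction-phase robot travel = 1.5500·0.0600 = 0.0930 m
robot covers 1.5500·1.0333 − ½·1.5000·1.0333² = 0.8008 m while stopping
human over T_r+T_s: 1.2000·(0.0600+1.0333) = 1.3120 m
residual clearance needed = 0.0600+0.0600+0.0300 = 0.1500 m
sum ≈ 0.0930+0.8008+1.3120+0.1500 ≈ 2.3558 m = S ✓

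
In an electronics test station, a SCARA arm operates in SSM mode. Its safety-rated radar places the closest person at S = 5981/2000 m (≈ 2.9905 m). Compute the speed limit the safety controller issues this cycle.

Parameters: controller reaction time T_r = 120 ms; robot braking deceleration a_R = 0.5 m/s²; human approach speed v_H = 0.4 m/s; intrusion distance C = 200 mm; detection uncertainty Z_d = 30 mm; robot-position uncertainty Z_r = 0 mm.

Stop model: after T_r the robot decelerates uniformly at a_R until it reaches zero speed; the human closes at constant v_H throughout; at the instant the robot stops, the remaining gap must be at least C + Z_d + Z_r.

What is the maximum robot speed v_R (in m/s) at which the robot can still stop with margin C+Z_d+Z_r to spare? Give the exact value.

v_R_max = 5/4 m/s = 1.2500 m/s

quadratic (1)·v² + (23/25)·v + (-217/80) = 0
  disc = (23/25)² − 4·(1)·(-217/80) = 29241/2500 ; √disc = 171/50
  v_R = (−(23/25) + 171/50) / (2·(1)) = 5/4 m/s
check:
stop time T_s = (5/4)/(1/2) = 2.5000 s
reaction-phase robot travel = 1.2500·0.1200 = 0.1500 m
braking distance = 1.2500²/(2·0.5000) = 1.5625 m
person approaches 0.4000·(0.1200+2.5000) = 1.0480 m
C+Z_d+Z_r = 0.2000+0.0300+0.0000 = 0.2300 m
sum ≈ 0.1500+1.5625+1.0480+0.2300 ≈ 2.9905 m = S ✓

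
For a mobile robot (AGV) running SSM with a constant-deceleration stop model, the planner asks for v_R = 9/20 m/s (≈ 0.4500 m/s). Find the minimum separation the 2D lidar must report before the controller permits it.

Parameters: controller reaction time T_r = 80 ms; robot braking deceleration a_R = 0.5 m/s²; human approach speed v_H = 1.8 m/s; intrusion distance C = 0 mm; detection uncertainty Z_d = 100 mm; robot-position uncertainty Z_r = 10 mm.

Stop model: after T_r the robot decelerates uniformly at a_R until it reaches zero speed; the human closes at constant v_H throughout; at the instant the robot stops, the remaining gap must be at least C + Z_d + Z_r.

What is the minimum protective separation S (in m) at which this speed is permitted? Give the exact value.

T_s = v_R/a_R = (9/20)/(1/2) = 0.9000 s
robot covers v_R·T_r = 0.4500·0.0800 = 0.0360 m before braking
braking distance = 0.4500²/(2·0.5000) = 0.2025 m
person approaches 1.8000·(0.0800+0.9000) = 1.7640 m
residual clearance needed = 0.0000+0.1000+0.0100 = 0.1100 m
S_min ≈ 0.0360+0.2025+1.7640+0.1100  ⇒  S_min = 169/80 m

S_min = 169/80 m = 2.1125 m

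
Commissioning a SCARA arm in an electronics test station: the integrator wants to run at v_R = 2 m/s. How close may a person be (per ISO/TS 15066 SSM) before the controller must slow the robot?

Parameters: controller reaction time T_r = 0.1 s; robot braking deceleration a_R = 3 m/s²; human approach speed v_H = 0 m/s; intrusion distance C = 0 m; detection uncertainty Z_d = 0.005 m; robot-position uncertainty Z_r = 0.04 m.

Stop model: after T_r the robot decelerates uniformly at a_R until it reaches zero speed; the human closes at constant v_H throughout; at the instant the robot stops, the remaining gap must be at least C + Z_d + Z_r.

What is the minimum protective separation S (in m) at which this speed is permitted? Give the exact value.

stop time T_s = 2/3 = 0.6667 s
reaction-phase robot travel = 2.0000·0.1000 = 0.2000 m
braking distance = 2.0000²/(2·3.0000) = 0.6667 m
person approaches 0.0000·(0.1000+0.6667) = 0.0000 m
residual clearance needed = 0.0000+0.0050+0.0400 = 0.0450 m
S_min ≈ 0.2000+0.6667+0.0000+0.0450  ⇒  S_min = 547/600 m

S_min = 547/600 m = 0.9117 m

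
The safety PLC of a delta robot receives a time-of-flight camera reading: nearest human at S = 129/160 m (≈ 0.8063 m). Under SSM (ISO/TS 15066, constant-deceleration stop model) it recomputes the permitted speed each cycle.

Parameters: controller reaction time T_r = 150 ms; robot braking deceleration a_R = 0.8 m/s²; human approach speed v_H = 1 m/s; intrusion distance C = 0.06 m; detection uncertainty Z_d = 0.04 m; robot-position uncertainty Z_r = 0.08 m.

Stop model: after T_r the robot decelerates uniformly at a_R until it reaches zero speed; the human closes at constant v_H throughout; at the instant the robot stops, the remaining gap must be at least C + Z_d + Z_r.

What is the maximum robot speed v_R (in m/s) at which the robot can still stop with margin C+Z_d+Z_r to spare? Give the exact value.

collect terms ⇒ (5/8)·v_R² + (7/5)·v_R + (-381/800) = 0
  disc = (7/5)² − 4·(5/8)·(-381/800) = 5041/1600 ; √disc = 71/40
  v_R = (−(7/5) + 71/40) / (2·(5/8)) = 3/10 m/s
check:
stop time T_s = (3/10)/(4/5) = 0.3750 s
robot in T_r: 0.3000·0.1500 = 0.0450 m
robot covers 0.3000·0.3750 − ½·0.8000·0.3750² = 0.0563 m while stopping
person approaches 1.0000·(0.1500+0.3750) = 0.5250 m
margins: 0.0600+0.0400+0.0800 = 0.1800 m
sum ≈ 0.0450+0.0563+0.5250+0.1800 ≈ 0.8063 m = S ✓

v_R_max = 3/10 m/s = 0.3000 m/s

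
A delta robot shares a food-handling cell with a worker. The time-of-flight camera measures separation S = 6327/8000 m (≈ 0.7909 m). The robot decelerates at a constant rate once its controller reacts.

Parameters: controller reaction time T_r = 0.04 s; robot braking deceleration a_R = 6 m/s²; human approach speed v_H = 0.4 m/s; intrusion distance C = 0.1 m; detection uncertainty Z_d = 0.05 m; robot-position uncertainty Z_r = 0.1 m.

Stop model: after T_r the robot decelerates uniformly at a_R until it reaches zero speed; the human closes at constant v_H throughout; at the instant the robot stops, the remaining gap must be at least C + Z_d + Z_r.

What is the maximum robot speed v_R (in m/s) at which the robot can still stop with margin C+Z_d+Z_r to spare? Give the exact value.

quadratic (1/12)·v² + (8/75)·v + (-4199/8000) = 0
  disc = (8/75)² − 4·(1/12)·(-4199/8000) = 67081/360000 ; √disc = 259/600
  v_R = (−(8/75) + 259/600) / (2·(1/12)) = 39/20 m/s
check:
braking lasts T_s = (39/20)/6 = 0.3250 s
robot covers v_R·T_r = 1.9500·0.0400 = 0.0780 m before braking
braking distance = 1.9500²/(2·6.0000) = 0.3169 m
human over T_r+T_s: 0.4000·(0.0400+0.3250) = 0.1460 m
margins: 0.1000+0.0500+0.1000 = 0.2500 m
sum ≈ 0.0780+0.3169+0.1460+0.2500 ≈ 0.7909 m = S ✓

v_R_max = 39/20 m/s = 1.9500 m/s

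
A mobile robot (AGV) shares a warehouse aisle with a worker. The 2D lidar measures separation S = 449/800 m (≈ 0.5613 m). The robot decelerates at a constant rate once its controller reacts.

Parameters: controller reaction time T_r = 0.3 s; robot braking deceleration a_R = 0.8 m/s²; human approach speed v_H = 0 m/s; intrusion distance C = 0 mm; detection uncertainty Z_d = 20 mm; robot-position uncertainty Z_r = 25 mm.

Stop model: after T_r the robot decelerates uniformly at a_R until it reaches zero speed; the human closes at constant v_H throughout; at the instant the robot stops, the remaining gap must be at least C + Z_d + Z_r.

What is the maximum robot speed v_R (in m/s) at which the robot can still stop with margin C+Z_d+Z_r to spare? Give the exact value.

v_R_max = 7/10 m/s = 0.7000 m/s

at the boundary: (5/8)·v² + (3/10)·v + (-413/800) = 0
  disc = (3/10)² − 4·(5/8)·(-413/800) = 2209/1600 ; √disc = 47/40
  v_R = (−(3/10) + 47/40) / (2·(5/8)) = 7/10 m/s
check:
T_s = v_R/a_R = (7/10)/(4/5) = 0.8750 s
robot in T_r: 0.7000·0.3000 = 0.2100 m
robot under decel: 0.7000²/(2·0.8000) = 0.3063 m
human closes 0.0000·1.1750 = 0.0000 m
residual clearance needed = 0.0000+0.0200+0.0250 = 0.0450 m
sum ≈ 0.2100+0.3063+0.0000+0.0450 ≈ 0.5613 m = S ✓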